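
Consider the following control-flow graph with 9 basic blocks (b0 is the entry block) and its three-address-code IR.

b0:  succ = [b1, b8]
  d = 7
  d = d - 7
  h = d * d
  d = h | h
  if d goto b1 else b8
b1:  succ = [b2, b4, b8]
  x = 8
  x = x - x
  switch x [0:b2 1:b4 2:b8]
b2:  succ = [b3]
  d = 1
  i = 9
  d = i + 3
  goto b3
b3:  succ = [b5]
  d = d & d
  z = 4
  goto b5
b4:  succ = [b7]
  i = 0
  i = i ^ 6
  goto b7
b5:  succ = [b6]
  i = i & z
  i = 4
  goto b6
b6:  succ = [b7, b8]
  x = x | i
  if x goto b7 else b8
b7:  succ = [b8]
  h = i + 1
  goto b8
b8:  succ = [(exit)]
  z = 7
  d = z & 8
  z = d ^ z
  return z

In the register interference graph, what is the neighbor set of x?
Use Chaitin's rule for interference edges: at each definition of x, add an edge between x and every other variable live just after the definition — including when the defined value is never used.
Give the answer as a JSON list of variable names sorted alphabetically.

Answer: ["d", "i", "z"]

Analysis:
Per-block:
  b0: {d,h} / ∅
  b1: {x} / ∅
  b2: {d,i} / ∅
  b3: {d,z} / {d}
  b4: {i} / ∅
  b5: {i} / {i,z}
  b6: {x} / {i,x}
  b7: {h} / {i}
  b8: {d,z} / ∅

Backward fixpoint:
  b0: in=∅ out=∅
  b1: in=∅ out={x}
  b2: in={x} out={d,i,x}
  b3: in={d,i,x} out={i,x,z}
  b4: in=∅ out={i}
  b5: in={i,x,z} out={i,x}
  b6: in={i,x} out={i}
  b7: in={i} out=∅
  b8: in=∅ out=∅

Interference:
  d: {i,x,z}
  h: ∅
  i: {d,x,z}
  x: {d,i,z}
  z: {d,i,x}

N(x) = ["d", "i", "z"]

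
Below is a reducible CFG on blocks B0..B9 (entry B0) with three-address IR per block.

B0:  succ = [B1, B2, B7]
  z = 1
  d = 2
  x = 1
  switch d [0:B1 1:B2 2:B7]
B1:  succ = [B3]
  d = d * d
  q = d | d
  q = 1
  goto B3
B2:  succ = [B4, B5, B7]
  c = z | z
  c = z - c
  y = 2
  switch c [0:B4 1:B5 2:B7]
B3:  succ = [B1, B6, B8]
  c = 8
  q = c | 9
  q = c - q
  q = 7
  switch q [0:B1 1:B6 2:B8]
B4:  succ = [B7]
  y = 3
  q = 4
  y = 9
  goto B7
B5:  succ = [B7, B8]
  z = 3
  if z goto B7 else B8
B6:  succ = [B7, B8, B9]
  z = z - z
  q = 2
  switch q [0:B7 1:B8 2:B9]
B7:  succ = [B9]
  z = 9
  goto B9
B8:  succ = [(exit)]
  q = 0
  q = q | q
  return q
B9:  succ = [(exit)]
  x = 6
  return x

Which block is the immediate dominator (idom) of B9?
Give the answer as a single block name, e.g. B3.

idom tree: B1←B0 B2←B0 B3←B1 B4←B2 B5←B2 B6←B3 B7←B0 B8←B0 B9←B0
Join-block Dom:
  B1: preds {B0,B3}: {B0} ∩ {B0,B1,B3} = {B0}; idom=B0
  B7: preds {B0,B2,B4,B5,B6}: {B0} ∩ {B0,B2} ∩ {B0,B2,B4} ∩ {B0,B2,B5} ∩ {B0,B1,B3,B6} = {B0}; idom=B0
  B8: preds {B3,B5,B6}: {B0,B1,B3} ∩ {B0,B2,B5} ∩ {B0,B1,B3,B6} = {B0}; idom=B0
  B9: preds {B6,B7}: {B0,B1,B3,B6} ∩ {B0,B7} = {B0}; idom=B0

idom(B9) = B0

Answer: B0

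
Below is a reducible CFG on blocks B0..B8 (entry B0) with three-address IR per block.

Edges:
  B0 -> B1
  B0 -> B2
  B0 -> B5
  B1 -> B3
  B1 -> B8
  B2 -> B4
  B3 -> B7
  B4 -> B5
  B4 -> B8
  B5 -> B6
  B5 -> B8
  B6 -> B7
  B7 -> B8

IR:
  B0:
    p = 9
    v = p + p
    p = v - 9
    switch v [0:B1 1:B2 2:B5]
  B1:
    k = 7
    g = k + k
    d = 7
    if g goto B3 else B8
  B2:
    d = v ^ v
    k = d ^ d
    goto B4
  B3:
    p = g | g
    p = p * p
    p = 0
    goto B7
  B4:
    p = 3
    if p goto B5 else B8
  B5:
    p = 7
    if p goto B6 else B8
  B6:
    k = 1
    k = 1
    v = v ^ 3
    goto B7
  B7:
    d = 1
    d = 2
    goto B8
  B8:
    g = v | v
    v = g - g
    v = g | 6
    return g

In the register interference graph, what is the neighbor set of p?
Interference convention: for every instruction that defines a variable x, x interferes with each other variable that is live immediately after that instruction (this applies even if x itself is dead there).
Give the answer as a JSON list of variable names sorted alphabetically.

def/use:
  B0: {p,v} / ∅
  B1: {d,g,k} / ∅
  B2: {d,k} / {v}
  B3: {p} / {g}
  B4: {p} / ∅
  B5: {p} / ∅
  B6: {k,v} / {v}
  B7: {d} / ∅
  B8: {g,v} / {v}

Live sets:
  B0 li=∅ lo={v}
  B1 li={v} lo={g,v}
  B2 li={v} lo={v}
  B3 li={g,v} lo={v}
  B4 li={v} lo={v}
  B5 li={v} lo={v}
  B6 li={v} lo={v}
  B7 li={v} lo={v}
  B8 li={v} lo=∅

Interference:
  d — {g,v}
  g — {d,v}
  k — {v}
  p — {v}
  v — {d,g,k,p}

N(p) = ["v"]

Answer: ["v"]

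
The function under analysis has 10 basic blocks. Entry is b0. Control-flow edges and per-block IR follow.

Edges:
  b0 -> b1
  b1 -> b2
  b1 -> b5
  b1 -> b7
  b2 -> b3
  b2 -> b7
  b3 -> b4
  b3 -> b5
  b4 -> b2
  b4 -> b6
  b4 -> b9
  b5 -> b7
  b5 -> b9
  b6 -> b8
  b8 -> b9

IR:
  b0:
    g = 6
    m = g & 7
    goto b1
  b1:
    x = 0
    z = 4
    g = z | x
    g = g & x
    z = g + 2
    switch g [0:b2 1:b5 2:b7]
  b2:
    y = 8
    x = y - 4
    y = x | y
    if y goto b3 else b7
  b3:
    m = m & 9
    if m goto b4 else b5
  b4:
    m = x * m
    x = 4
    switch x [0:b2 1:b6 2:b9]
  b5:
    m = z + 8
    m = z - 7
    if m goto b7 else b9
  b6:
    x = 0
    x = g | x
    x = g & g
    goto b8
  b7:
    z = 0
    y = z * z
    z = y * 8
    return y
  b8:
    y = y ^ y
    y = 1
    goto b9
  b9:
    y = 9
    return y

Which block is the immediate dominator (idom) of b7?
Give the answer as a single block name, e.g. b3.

Answer: b1

Analysis:
idom tree: b1←b0 b2←b1 b3←b2 b4←b3 b5←b1 b6←b4 b7←b1 b8←b6 b9←b1
Dom at joins:
  b2: preds {b1,b4}: {b0,b1} ∩ {b0,b1,b2,b3,b4} = {b0,b1}; idom=b1
  b5: preds {b1,b3}: {b0,b1} ∩ {b0,b1,b2,b3} = {b0,b1}; idom=b1
  b7: preds {b1,b2,b5}: {b0,b1} ∩ {b0,b1,b2} ∩ {b0,b1,b5} = {b0,b1}; idom=b1
  b9: preds {b4,b5,b8}: {b0,b1,b2,b3,b4} ∩ {b0,b1,b5} ∩ {b0,b1,b2,b3,b4,b6,b8} = {b0,b1}; idom=b1

idom(b7) = b1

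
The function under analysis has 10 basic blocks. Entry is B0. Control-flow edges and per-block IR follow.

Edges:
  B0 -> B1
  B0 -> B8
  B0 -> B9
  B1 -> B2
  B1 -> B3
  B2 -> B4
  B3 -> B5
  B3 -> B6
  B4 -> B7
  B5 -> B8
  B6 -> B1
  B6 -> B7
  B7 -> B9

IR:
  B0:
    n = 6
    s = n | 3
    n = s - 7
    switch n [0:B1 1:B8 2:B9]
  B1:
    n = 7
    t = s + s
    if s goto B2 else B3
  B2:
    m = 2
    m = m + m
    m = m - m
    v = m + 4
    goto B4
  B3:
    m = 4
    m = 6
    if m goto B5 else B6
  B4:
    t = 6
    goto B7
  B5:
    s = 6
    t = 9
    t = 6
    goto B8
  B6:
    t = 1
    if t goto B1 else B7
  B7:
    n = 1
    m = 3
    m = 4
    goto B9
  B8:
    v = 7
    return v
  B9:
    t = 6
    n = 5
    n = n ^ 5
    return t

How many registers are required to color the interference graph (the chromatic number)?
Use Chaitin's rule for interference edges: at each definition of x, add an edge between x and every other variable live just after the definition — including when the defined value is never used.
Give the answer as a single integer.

Block summaries:
  B0: def={n,s} ue=∅
  B1: def={n,t} ue={s}
  B2: def={m,v} ue=∅
  B3: def={m} ue=∅
  B4: def={t} ue=∅
  B5: def={s,t} ue=∅
  B6: def={t} ue=∅
  B7: def={m,n} ue=∅
  B8: def={v} ue=∅
  B9: def={n,t} ue=∅

Liveness:
  B0: in=∅ out={s}
  B1: in={s} out={s}
  B2: in=∅ out=∅
  B3: in={s} out={s}
  B4: in=∅ out=∅
  B5: in=∅ out=∅
  B6: in={s} out={s}
  B7: in=∅ out=∅
  B8: in=∅ out=∅
  B9: in=∅ out=∅

Conflict graph:
  m — {s}
  n — {s,t}
  s — {m,n,t}
  t — {n,s}
  v — ∅

Colouring:
  {n,s,t} pairwise interfere (3-clique) ⇒ χ ≥ 3
  3-colouring: r0={s,v}  r1={m,n}  r2={t}
  χ = 3

Answer: 3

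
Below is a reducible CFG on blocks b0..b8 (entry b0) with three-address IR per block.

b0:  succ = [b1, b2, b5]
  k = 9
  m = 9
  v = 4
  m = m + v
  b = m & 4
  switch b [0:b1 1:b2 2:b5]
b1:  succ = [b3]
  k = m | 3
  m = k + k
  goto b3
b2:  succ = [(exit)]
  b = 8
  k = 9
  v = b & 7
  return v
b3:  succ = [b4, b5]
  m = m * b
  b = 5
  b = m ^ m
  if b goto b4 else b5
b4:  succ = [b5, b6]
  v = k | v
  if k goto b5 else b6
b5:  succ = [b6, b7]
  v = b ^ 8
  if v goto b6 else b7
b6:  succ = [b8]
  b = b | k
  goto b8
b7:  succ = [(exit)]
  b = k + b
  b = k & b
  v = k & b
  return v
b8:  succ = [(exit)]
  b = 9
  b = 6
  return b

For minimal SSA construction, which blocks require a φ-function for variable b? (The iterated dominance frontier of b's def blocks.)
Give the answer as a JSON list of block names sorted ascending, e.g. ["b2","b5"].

Answer: ["b5", "b6"]

Derivation:
idom tree: b1←b0 b2←b0 b3←b1 b4←b3 b5←b0 b6←b0 b7←b5 b8←b6
Join-block Dom:
  b5: preds {b0,b3,b4}: {b0} ∩ {b0,b1,b3} ∩ {b0,b1,b3,b4} = {b0}; idom=b0
  b6: preds {b4,b5}: {b0,b1,b3,b4} ∩ {b0,b5} = {b0}; idom=b0

DF derivation:
  join b5 pred b0: · stop@b0
  join b5 pred b3: b3→b1 stop@b0
  join b5 pred b4: b4→b3→b1 stop@b0
  join b6 pred b4: b4→b3→b1 stop@b0
  join b6 pred b5: b5 stop@b0
  b0 → ∅
  b1 → {b5,b6}
  b2 → ∅
  b3 → {b5,b6}
  b4 → {b5,b6}
  b5 → {b6}
  b6 → ∅
  b7 → ∅
  b8 → ∅

φ for b: defs {b0,b2,b3,b6,b7,b8}
  DF⁺ = {b5,b6}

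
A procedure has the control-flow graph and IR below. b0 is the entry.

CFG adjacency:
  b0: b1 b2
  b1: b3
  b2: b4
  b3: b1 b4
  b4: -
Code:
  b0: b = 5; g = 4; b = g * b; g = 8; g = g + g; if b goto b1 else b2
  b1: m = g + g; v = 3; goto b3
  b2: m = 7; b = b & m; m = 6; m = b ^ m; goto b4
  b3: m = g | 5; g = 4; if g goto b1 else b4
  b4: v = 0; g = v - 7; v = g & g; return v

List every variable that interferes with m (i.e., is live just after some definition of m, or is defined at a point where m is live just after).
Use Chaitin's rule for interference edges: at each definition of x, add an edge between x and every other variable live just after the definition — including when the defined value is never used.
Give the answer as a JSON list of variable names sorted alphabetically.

Answer: ["b", "g"]

Analysis:
def/use:
  b0: {b,g} / ∅
  b1: {m,v} / {g}
  b2: {b,m} / {b}
  b3: {g,m} / {g}
  b4: {g,v} / ∅

Backward fixpoint:
  live b0: ∅→{b,g}
  live b1: {g}→{g}
  live b2: {b}→∅
  live b3: {g}→{g}
  live b4: ∅→∅

Conflict graph:
  b: {g,m}
  g: {b,m,v}
  m: {b,g}
  v: {g}

N(m) = ["b", "g"]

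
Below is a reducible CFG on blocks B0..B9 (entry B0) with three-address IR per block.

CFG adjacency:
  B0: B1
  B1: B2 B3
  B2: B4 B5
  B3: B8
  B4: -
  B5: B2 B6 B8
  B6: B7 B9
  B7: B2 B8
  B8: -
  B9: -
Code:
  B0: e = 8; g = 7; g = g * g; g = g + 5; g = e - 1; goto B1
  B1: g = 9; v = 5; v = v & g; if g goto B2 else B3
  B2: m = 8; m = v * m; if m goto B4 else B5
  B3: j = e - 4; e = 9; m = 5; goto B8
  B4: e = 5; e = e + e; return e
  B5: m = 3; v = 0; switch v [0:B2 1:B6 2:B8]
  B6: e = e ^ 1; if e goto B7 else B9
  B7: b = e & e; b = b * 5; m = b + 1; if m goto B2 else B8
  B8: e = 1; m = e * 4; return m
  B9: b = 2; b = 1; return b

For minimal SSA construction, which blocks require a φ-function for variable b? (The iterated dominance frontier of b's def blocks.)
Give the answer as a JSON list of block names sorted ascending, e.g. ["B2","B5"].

idom tree: B1←B0 B2←B1 B3←B1 B4←B2 B5←B2 B6←B5 B7←B6 B8←B1 B9←B6
Dom at joins:
  B2: preds {B1,B5,B7}: {B0,B1} ∩ {B0,B1,B2,B5} ∩ {B0,B1,B2,B5,B6,B7} = {B0,B1}; idom=B1
  B8: preds {B3,B5,B7}: {B0,B1,B3} ∩ {B0,B1,B2,B5} ∩ {B0,B1,B2,B5,B6,B7} = {B0,B1}; idom=B1

DF walk-up:
  B2←B1: walk · to B1
  B2←B5: walk B5→B2 to B1
  B2←B7: walk B7→B6→B5→B2 to B1
  B8←B3: walk B3 to B1
  B8←B5: walk B5→B2 to B1
  B8←B7: walk B7→B6→B5→B2 to B1
  B0: DF=∅
  B1: DF=∅
  B2: DF={B2,B8}
  B3: DF={B8}
  B4: DF=∅
  B5: DF={B2,B8}
  B6: DF={B2,B8}
  B7: DF={B2,B8}
  B8: DF=∅
  B9: DF=∅

φ for b: defs {B7,B9}
  DF⁺ = {B2,B8}

Answer: ["B2", "B8"]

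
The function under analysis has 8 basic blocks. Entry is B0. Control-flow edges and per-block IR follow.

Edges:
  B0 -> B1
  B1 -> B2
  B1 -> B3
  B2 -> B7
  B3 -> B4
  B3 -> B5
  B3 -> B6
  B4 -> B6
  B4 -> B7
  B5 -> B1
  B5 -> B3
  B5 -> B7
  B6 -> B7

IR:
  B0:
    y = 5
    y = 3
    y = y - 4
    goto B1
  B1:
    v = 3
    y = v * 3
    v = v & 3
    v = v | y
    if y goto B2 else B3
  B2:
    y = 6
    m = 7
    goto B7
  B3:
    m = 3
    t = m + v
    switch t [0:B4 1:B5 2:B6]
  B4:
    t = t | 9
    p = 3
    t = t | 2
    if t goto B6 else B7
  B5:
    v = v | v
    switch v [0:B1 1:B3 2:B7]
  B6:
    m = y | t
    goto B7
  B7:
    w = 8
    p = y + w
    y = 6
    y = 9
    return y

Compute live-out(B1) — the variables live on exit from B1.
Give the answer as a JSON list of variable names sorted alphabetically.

Answer: ["v", "y"]

Derivation:
Per-block:
  B0 def {y} use ∅
  B1 def {v,y} use ∅
  B2 def {m,y} use ∅
  B3 def {m,t} use {v}
  B4 def {p,t} use {t}
  B5 def {v} use {v}
  B6 def {m} use {t,y}
  B7 def {p,w,y} use {y}

Liveness:
  B0: in=∅ out=∅
  B1: in=∅ out={v,y}
  B2: in=∅ out={y}
  B3: in={v,y} out={t,v,y}
  B4: in={t,y} out={t,y}
  B5: in={v,y} out={v,y}
  B6: in={t,y} out={y}
  B7: in={y} out=∅

live-out(B1) = ["v", "y"]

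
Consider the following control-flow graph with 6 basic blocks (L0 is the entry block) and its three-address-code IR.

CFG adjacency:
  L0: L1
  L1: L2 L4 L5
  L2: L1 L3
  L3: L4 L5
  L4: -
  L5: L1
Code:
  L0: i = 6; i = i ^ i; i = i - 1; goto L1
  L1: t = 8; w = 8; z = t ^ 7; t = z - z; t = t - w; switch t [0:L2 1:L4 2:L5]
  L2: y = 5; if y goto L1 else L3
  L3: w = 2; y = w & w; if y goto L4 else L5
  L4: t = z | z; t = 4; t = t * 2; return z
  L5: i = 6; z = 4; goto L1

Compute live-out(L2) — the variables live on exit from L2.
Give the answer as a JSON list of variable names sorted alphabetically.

def/use:
  L0: {i} / ∅
  L1: {t,w,z} / ∅
  L2: {y} / ∅
  L3: {w,y} / ∅
  L4: {t} / {z}
  L5: {i,z} / ∅

Liveness:
  L0 li=∅ lo=∅
  L1 li=∅ lo={z}
  L2 li={z} lo={z}
  L3 li={z} lo={z}
  L4 li={z} lo=∅
  L5 li=∅ lo=∅

live-out(L2) = ["z"]

Answer: ["z"]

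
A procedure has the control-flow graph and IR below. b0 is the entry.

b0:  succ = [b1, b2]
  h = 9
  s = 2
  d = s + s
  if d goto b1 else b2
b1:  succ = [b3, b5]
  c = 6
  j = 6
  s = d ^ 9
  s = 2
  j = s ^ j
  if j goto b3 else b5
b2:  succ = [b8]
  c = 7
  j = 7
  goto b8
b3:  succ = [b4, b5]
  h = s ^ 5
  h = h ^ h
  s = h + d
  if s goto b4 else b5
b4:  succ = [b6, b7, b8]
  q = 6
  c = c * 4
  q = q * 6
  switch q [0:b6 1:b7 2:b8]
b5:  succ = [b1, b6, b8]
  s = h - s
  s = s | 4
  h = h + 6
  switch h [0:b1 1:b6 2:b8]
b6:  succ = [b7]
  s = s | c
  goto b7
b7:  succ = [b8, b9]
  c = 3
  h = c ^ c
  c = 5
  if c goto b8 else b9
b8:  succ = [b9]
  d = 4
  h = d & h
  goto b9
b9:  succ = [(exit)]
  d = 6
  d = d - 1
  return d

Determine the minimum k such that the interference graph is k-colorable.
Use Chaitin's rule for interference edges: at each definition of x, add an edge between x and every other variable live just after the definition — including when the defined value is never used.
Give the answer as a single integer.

Block summaries:
  b0: {d,h,s} / ∅
  b1: {c,j,s} / {d}
  b2: {c,j} / ∅
  b3: {h,s} / {d,s}
  b4: {c,q} / {c}
  b5: {h,s} / {h,s}
  b6: {s} / {c,s}
  b7: {c,h} / ∅
  b8: {d,h} / {h}
  b9: {d} / ∅

Live sets:
  b0 li=∅ lo={d,h}
  b1 li={d,h} lo={c,d,h,s}
  b2 li={h} lo={h}
  b3 li={c,d,s} lo={c,d,h,s}
  b4 li={c,h,s} lo={c,h,s}
  b5 li={c,d,h,s} lo={c,d,h,s}
  b6 li={c,s} lo=∅
  b7 li=∅ lo={h}
  b8 li={h} lo=∅
  b9 li=∅ lo=∅

Conflict graph:
  c: {d,h,j,q,s}
  d: {c,h,j,s}
  h: {c,d,j,q,s}
  j: {c,d,h,s}
  q: {c,h,s}
  s: {c,d,h,j,q}

Registers:
  lower bound: {c,d,h,j,s} mutually conflict ⇒ χ ≥ 5
  assign c→r0 d→r3 h→r1 j→r4 q→r3 s→r2 — no edge inside a register ⇒ χ ≤ 5
  χ = 5

Answer: 5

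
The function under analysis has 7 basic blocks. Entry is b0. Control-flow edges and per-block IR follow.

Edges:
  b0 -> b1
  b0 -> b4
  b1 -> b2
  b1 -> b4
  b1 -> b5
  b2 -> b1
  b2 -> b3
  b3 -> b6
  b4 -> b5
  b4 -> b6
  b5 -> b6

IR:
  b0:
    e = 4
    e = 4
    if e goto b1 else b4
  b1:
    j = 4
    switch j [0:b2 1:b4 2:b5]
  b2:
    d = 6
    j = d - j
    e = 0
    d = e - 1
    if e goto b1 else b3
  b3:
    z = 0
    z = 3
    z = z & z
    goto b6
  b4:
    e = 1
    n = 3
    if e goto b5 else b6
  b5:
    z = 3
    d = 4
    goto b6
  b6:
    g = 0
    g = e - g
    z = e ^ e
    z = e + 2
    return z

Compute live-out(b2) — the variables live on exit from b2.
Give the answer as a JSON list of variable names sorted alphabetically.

Per-block:
  b0: def={e} ue=∅
  b1: def={j} ue=∅
  b2: def={d,e,j} ue={j}
  b3: def={z} ue=∅
  b4: def={e,n} ue=∅
  b5: def={d,z} ue=∅
  b6: def={g,z} ue={e}

Live sets:
  b0: in=∅ out={e}
  b1: in={e} out={e,j}
  b2: in={j} out={e}
  b3: in={e} out={e}
  b4: in=∅ out={e}
  b5: in={e} out={e}
  b6: in={e} out=∅

live-out(b2) = ["e"]

Answer: ["e"]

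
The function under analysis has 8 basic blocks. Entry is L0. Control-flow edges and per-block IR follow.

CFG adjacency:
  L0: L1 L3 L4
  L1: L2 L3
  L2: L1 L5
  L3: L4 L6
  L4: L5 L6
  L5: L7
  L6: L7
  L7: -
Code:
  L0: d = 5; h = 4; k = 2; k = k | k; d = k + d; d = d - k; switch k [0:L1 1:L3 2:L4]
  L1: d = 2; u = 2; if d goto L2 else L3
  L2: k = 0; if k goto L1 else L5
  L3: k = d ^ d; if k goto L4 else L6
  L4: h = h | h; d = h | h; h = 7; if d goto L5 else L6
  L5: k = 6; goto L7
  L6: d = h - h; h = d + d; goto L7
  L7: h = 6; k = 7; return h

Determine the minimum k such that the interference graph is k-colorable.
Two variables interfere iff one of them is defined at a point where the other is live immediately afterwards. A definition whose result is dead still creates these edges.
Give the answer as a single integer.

Answer: 3

Analysis:
def/use:
  L0 def {d,h,k} use ∅
  L1 def {d,u} use ∅
  L2 def {k} use ∅
  L3 def {k} use {d}
  L4 def {d,h} use {h}
  L5 def {k} use ∅
  L6 def {d,h} use {h}
  L7 def {h,k} use ∅

Backward fixpoint:
  live L0: ∅→{d,h}
  live L1: {h}→{d,h}
  live L2: {h}→{h}
  live L3: {d,h}→{h}
  live L4: {h}→{h}
  live L5: ∅→∅
  live L6: {h}→∅
  live L7: ∅→∅

Interference:
  d — {h,k,u}
  h — {d,k,u}
  k — {d,h}
  u — {d,h}

Registers:
  lower bound: {d,h,k} mutually conflict ⇒ χ ≥ 3
  3-colouring: r0={d}  r1={h}  r2={k,u}
  χ = 3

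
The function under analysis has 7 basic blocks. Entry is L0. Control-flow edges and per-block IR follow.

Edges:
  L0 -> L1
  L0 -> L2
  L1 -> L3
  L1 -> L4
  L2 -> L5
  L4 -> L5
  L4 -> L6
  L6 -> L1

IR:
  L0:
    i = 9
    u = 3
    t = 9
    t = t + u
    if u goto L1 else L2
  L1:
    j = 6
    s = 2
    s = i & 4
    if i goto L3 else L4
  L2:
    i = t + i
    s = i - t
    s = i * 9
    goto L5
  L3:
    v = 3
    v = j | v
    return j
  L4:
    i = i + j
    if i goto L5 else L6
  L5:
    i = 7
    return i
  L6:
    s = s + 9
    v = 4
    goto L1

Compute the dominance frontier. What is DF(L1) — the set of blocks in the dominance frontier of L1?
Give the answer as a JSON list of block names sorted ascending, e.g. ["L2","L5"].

idom tree: L1←L0 L2←L0 L3←L1 L4←L1 L5←L0 L6←L4
Join-block Dom:
  L1: preds {L0,L6}: {L0} ∩ {L0,L1,L4,L6} = {L0}; idom=L0
  L5: preds {L2,L4}: {L0,L2} ∩ {L0,L1,L4} = {L0}; idom=L0

Frontier:
  join L1 pred L0: · stop@L0
  join L1 pred L6: L6→L4→L1 stop@L0
  join L5 pred L2: L2 stop@L0
  join L5 pred L4: L4→L1 stop@L0
  L0: DF=∅
  L1: DF={L1,L5}
  L2: DF={L5}
  L3: DF=∅
  L4: DF={L1,L5}
  L5: DF=∅
  L6: DF={L1}

DF(L1) = ["L1", "L5"]

Answer: ["L1", "L5"]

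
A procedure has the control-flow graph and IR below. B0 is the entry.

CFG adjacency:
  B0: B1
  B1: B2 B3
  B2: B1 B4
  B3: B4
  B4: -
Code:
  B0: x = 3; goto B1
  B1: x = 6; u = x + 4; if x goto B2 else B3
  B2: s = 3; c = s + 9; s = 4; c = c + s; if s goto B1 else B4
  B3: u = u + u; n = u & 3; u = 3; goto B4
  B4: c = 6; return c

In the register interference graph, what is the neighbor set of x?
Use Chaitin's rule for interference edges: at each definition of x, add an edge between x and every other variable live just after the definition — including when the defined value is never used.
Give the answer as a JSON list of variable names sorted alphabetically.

Answer: ["u"]

Derivation:
Per-block:
  B0: def={x} ue=∅
  B1: def={u,x} ue=∅
  B2: def={c,s} ue=∅
  B3: def={n,u} ue={u}
  B4: def={c} ue=∅

Liveness:
  B0 li=∅ lo=∅
  B1 li=∅ lo={u}
  B2 li=∅ lo=∅
  B3 li={u} lo=∅
  B4 li=∅ lo=∅

Interference:
  c: {s}
  n: ∅
  s: {c}
  u: {x}
  x: {u}

N(x) = ["u"]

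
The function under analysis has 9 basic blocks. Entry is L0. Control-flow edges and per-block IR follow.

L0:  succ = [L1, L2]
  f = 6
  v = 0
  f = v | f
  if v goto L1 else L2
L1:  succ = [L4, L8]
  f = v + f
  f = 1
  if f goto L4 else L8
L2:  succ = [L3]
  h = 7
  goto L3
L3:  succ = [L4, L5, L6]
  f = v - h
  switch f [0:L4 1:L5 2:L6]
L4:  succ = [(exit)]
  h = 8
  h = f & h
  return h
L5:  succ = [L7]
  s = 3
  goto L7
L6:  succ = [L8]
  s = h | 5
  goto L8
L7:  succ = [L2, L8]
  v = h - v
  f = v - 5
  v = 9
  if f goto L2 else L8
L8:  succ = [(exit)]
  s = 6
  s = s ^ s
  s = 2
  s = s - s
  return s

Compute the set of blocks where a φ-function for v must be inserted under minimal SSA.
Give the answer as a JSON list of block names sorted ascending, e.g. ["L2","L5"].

idom tree: L1←L0 L2←L0 L3←L2 L4←L0 L5←L3 L6←L3 L7←L5 L8←L0
Join-block Dom:
  L2: preds {L0,L7}: {L0} ∩ {L0,L2,L3,L5,L7} = {L0}; idom=L0
  L4: preds {L1,L3}: {L0,L1} ∩ {L0,L2,L3} = {L0}; idom=L0
  L8: preds {L1,L6,L7}: {L0,L1} ∩ {L0,L2,L3,L6} ∩ {L0,L2,L3,L5,L7} = {L0}; idom=L0

DF derivation:
  L2←L0: walk · to L0
  L2←L7: walk L7→L5→L3→L2 to L0
  L4←L1: walk L1 to L0
  L4←L3: walk L3→L2 to L0
  L8←L1: walk L1 to L0
  L8←L6: walk L6→L3→L2 to L0
  L8←L7: walk L7→L5→L3→L2 to L0
  L0 → ∅
  L1 → {L4,L8}
  L2 → {L2,L4,L8}
  L3 → {L2,L4,L8}
  L4 → ∅
  L5 → {L2,L8}
  L6 → {L8}
  L7 → {L2,L8}
  L8 → ∅

φ for v: defs {L0,L7}
  DF⁺ = {L2,L4,L8}

Answer: ["L2", "L4", "L8"]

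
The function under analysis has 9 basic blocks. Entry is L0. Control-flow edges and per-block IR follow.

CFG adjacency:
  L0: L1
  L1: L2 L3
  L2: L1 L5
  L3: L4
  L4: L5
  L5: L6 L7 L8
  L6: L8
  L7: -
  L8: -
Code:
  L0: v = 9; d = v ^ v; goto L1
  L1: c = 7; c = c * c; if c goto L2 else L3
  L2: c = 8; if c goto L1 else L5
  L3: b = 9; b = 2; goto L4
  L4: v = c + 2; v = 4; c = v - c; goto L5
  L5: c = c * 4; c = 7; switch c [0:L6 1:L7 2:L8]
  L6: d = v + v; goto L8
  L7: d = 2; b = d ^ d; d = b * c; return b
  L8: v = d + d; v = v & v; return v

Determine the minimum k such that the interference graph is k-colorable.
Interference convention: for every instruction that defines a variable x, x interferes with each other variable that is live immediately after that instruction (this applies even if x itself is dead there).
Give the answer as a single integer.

def/use:
  L0: def={d,v} ue=∅
  L1: def={c} ue=∅
  L2: def={c} ue=∅
  L3: def={b} ue=∅
  L4: def={c,v} ue={c}
  L5: def={c} ue={c}
  L6: def={d} ue={v}
  L7: def={b,d} ue={c}
  L8: def={v} ue={d}

Backward fixpoint:
  live L0: ∅→{d,v}
  live L1: {d,v}→{c,d,v}
  live L2: {d,v}→{c,d,v}
  live L3: {c,d}→{c,d}
  live L4: {c,d}→{c,d,v}
  live L5: {c,d,v}→{c,d,v}
  live L6: {v}→{d}
  live L7: {c}→∅
  live L8: {d}→∅

Conflict graph:
  b↔{c,d}
  c↔{b,d,v}
  d↔{b,c,v}
  v↔{c,d}

Registers:
  clique {b,c,d} ⇒ need ≥ 3
  3-colouring: r0={c}  r1={d}  r2={b,v}
  χ = 3

Answer: 3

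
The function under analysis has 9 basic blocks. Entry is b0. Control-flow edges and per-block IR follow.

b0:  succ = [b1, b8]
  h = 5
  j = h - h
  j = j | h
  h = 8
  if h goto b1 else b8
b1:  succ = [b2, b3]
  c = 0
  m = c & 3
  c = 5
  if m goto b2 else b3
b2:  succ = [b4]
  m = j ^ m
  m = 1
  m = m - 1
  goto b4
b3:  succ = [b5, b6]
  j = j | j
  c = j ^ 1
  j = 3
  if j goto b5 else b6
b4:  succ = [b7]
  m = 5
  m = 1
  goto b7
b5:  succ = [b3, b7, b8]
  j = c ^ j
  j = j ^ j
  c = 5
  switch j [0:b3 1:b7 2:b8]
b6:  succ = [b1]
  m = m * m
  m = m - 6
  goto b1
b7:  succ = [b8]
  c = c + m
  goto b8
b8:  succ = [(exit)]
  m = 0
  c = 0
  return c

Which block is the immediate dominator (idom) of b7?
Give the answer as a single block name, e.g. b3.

idom tree: b1←b0 b2←b1 b3←b1 b4←b2 b5←b3 b6←b3 b7←b1 b8←b0
Dom at joins:
  b1: preds {b0,b6}: {b0} ∩ {b0,b1,b3,b6} = {b0}; idom=b0
  b3: preds {b1,b5}: {b0,b1} ∩ {b0,b1,b3,b5} = {b0,b1}; idom=b1
  b7: preds {b4,b5}: {b0,b1,b2,b4} ∩ {b0,b1,b3,b5} = {b0,b1}; idom=b1
  b8: preds {b0,b5,b7}: {b0} ∩ {b0,b1,b3,b5} ∩ {b0,b1,b7} = {b0}; idom=b0

idom(b7) = b1

Answer: b1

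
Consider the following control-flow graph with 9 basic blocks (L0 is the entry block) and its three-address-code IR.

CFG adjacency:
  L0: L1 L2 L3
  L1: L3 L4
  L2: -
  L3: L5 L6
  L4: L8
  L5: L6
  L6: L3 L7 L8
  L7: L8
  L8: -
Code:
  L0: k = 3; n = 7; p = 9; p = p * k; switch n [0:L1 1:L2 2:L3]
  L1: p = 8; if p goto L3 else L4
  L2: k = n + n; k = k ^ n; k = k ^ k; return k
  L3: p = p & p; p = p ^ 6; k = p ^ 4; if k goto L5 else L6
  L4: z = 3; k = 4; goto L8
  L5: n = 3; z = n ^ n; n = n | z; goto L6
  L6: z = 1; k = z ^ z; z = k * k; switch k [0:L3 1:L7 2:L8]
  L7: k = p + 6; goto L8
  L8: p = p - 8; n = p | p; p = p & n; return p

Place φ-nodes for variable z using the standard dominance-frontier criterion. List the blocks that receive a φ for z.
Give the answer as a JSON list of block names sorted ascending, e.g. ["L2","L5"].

Answer: ["L3", "L6", "L8"]

Derivation:
idom tree: L1←L0 L2←L0 L3←L0 L4←L1 L5←L3 L6←L3 L7←L6 L8←L0
Dom∩ at merges:
  L3: preds {L0,L1,L6}: {L0} ∩ {L0,L1} ∩ {L0,L3,L6} = {L0}; idom=L0
  L6: preds {L3,L5}: {L0,L3} ∩ {L0,L3,L5} = {L0,L3}; idom=L3
  L8: preds {L4,L6,L7}: {L0,L1,L4} ∩ {L0,L3,L6} ∩ {L0,L3,L6,L7} = {L0}; idom=L0

DF derivation:
  L3←L0: walk · to L0
  L3←L1: walk L1 to L0
  L3←L6: walk L6→L3 to L0
  L6←L3: walk · to L3
  L6←L5: walk L5 to L3
  L8←L4: walk L4→L1 to L0
  L8←L6: walk L6→L3 to L0
  L8←L7: walk L7→L6→L3 to L0
  L0 → ∅
  L1 → {L3,L8}
  L2 → ∅
  L3 → {L3,L8}
  L4 → {L8}
  L5 → {L6}
  L6 → {L3,L8}
  L7 → {L8}
  L8 → ∅

φ for z: defs {L4,L5,L6}
  DF⁺ = {L3,L6,L8}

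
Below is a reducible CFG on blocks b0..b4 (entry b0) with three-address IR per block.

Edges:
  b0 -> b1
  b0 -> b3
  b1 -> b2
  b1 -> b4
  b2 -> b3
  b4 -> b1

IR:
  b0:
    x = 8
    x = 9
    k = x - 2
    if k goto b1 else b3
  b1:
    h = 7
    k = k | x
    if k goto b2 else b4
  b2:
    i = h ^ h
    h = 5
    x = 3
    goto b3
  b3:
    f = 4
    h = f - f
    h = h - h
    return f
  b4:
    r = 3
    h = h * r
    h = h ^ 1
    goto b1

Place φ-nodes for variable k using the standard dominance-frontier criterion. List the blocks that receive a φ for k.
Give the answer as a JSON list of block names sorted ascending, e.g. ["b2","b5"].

Answer: ["b1", "b3"]

Working:
idom tree: b1←b0 b2←b1 b3←b0 b4←b1
Dom∩ at merges:
  b1: preds {b0,b4}: {b0} ∩ {b0,b1,b4} = {b0}; idom=b0
  b3: preds {b0,b2}: {b0} ∩ {b0,b1,b2} = {b0}; idom=b0

Frontier:
  join b1 pred b0: · stop@b0
  join b1 pred b4: b4→b1 stop@b0
  join b3 pred b0: · stop@b0
  join b3 pred b2: b2→b1 stop@b0
  b0: DF=∅
  b1: DF={b1,b3}
  b2: DF={b3}
  b3: DF=∅
  b4: DF={b1}

φ for k: defs {b0,b1}
  DF⁺ = {b1,b3}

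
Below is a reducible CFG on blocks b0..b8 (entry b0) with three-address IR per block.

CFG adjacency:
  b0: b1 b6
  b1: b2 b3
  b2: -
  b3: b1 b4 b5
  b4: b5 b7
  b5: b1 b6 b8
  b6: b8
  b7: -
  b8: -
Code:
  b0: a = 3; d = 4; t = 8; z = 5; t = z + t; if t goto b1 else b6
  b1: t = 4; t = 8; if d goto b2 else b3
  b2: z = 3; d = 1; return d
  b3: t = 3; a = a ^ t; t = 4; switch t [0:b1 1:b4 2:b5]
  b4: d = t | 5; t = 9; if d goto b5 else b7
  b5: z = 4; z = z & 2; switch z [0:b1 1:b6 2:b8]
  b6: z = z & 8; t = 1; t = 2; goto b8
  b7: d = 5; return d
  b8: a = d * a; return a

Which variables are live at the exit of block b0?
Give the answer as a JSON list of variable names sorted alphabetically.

Block summaries:
  b0: {a,d,t,z} / ∅
  b1: {t} / {d}
  b2: {d,z} / ∅
  b3: {a,t} / {a}
  b4: {d,t} / {t}
  b5: {z} / ∅
  b6: {t,z} / {z}
  b7: {d} / ∅
  b8: {a} / {a,d}

Backward fixpoint:
  b0: in=∅ out={a,d,z}
  b1: in={a,d} out={a,d}
  b2: in=∅ out=∅
  b3: in={a,d} out={a,d,t}
  b4: in={a,t} out={a,d}
  b5: in={a,d} out={a,d,z}
  b6: in={a,d,z} out={a,d}
  b7: in=∅ out=∅
  b8: in={a,d} out=∅

live-out(b0) = ["a", "d", "z"]

Answer: ["a", "d", "z"]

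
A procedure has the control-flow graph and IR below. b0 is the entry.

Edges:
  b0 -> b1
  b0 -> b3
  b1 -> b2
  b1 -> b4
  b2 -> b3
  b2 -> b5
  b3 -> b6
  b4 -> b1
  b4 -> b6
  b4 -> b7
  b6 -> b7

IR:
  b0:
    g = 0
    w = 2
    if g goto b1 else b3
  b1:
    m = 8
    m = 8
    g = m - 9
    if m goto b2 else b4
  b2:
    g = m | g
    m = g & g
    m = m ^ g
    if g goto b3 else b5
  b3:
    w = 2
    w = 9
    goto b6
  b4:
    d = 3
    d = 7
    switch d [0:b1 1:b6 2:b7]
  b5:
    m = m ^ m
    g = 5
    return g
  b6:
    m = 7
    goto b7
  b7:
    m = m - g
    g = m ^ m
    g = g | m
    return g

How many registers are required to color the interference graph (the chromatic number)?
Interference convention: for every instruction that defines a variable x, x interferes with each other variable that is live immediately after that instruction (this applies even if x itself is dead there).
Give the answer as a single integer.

Answer: 3

Derivation:
Block summaries:
  b0: {g,w} / ∅
  b1: {g,m} / ∅
  b2: {g,m} / {g,m}
  b3: {w} / ∅
  b4: {d} / ∅
  b5: {g,m} / {m}
  b6: {m} / ∅
  b7: {g,m} / {g,m}

Backward fixpoint:
  live b0: ∅→{g}
  live b1: ∅→{g,m}
  live b2: {g,m}→{g,m}
  live b3: {g}→{g}
  live b4: {g,m}→{g,m}
  live b5: {m}→∅
  live b6: {g}→{g,m}
  live b7: {g,m}→∅

Interference:
  d — {g,m}
  g — {d,m,w}
  m — {d,g}
  w — {g}

Chromatic number:
  clique {d,g,m} ⇒ need ≥ 3
  3-colouring: R0={g}  R1={d,w}  R2={m}
  χ = 3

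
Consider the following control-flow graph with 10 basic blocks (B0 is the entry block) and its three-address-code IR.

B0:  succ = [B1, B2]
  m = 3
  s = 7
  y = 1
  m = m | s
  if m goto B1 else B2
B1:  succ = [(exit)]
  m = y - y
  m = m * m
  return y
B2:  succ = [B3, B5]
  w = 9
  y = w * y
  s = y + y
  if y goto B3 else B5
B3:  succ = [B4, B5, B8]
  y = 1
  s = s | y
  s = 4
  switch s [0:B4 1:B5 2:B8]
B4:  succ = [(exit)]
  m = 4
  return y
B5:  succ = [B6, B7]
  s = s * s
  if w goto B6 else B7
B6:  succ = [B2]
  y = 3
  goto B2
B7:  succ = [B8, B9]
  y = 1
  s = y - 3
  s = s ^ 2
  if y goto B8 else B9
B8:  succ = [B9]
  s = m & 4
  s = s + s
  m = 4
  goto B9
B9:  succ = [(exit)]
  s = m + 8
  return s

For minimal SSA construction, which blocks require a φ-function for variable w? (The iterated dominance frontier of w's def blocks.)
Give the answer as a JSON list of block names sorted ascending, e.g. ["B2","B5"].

Answer: ["B2"]

Derivation:
idom tree: B1←B0 B2←B0 B3←B2 B4←B3 B5←B2 B6←B5 B7←B5 B8←B2 B9←B2
Dom∩ at merges:
  B2: preds {B0,B6}: {B0} ∩ {B0,B2,B5,B6} = {B0}; idom=B0
  B5: preds {B2,B3}: {B0,B2} ∩ {B0,B2,B3} = {B0,B2}; idom=B2
  B8: preds {B3,B7}: {B0,B2,B3} ∩ {B0,B2,B5,B7} = {B0,B2}; idom=B2
  B9: preds {B7,B8}: {B0,B2,B5,B7} ∩ {B0,B2,B8} = {B0,B2}; idom=B2

DF walk-up:
  join B2 pred B0: · stop@B0
  join B2 pred B6: B6→B5→B2 stop@B0
  join B5 pred B2: · stop@B2
  join B5 pred B3: B3 stop@B2
  join B8 pred B3: B3 stop@B2
  join B8 pred B7: B7→B5 stop@B2
  join B9 pred B7: B7→B5 stop@B2
  join B9 pred B8: B8 stop@B2
  B0 → ∅
  B1 → ∅
  B2 → {B2}
  B3 → {B5,B8}
  B4 → ∅
  B5 → {B2,B8,B9}
  B6 → {B2}
  B7 → {B8,B9}
  B8 → {B9}
  B9 → ∅

φ for w: defs {B2}
  DF⁺ = {B2}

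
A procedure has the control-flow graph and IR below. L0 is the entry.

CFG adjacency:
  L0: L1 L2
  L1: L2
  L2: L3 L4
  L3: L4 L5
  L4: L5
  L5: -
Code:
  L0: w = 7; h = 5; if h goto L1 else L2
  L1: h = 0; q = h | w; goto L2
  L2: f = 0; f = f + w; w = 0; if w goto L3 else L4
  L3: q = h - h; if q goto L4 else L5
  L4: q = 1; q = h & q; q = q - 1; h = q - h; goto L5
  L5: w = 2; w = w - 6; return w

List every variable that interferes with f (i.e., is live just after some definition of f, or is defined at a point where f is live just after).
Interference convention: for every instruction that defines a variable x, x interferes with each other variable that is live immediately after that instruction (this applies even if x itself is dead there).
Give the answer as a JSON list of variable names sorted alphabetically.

def/use:
  L0 def {h,w} use ∅
  L1 def {h,q} use {w}
  L2 def {f,w} use {w}
  L3 def {q} use {h}
  L4 def {h,q} use {h}
  L5 def {w} use ∅

Live sets:
  L0 li=∅ lo={h,w}
  L1 li={w} lo={h,w}
  L2 li={h,w} lo={h}
  L3 li={h} lo={h}
  L4 li={h} lo=∅
  L5 li=∅ lo=∅

Interference:
  f: {h,w}
  h: {f,q,w}
  q: {h,w}
  w: {f,h,q}

N(f) = ["h", "w"]

Answer: ["h", "w"]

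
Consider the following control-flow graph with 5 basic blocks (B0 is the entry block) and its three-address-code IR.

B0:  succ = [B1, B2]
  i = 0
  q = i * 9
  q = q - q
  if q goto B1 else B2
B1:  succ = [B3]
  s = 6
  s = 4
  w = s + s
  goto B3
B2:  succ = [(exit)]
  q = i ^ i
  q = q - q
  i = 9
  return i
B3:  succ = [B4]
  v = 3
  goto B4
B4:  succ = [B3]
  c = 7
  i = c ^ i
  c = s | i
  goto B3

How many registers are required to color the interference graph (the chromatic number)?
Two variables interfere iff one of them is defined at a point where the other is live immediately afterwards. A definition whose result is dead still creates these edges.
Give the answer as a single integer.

def/use:
  B0 def {i,q} use ∅
  B1 def {s,w} use ∅
  B2 def {i,q} use {i}
  B3 def {v} use ∅
  B4 def {c,i} use {i,s}

Liveness:
  B0: in=∅ out={i}
  B1: in={i} out={i,s}
  B2: in={i} out=∅
  B3: in={i,s} out={i,s}
  B4: in={i,s} out={i,s}

Conflict graph:
  c — {i,s}
  i — {c,q,s,v,w}
  q — {i}
  s — {c,i,v,w}
  v — {i,s}
  w — {i,s}

Chromatic number:
  clique {c,i,s} ⇒ need ≥ 3
  assign c→r2 i→r0 q→r1 s→r1 v→r2 w→r2 — no edge inside a register ⇒ χ ≤ 3
  χ = 3

Answer: 3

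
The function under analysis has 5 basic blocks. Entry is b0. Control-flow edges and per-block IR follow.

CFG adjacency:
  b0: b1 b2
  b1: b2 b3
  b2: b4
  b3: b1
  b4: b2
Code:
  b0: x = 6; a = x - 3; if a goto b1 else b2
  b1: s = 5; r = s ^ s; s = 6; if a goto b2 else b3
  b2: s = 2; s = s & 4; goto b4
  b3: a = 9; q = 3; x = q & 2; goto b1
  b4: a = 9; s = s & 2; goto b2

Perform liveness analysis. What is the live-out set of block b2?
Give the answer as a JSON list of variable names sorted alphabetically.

Block summaries:
  b0: {a,x} / ∅
  b1: {r,s} / {a}
  b2: {s} / ∅
  b3: {a,q,x} / ∅
  b4: {a,s} / {s}

Backward fixpoint:
  b0 li=∅ lo={a}
  b1 li={a} lo=∅
  b2 li=∅ lo={s}
  b3 li=∅ lo={a}
  b4 li={s} lo=∅

live-out(b2) = ["s"]

Answer: ["s"]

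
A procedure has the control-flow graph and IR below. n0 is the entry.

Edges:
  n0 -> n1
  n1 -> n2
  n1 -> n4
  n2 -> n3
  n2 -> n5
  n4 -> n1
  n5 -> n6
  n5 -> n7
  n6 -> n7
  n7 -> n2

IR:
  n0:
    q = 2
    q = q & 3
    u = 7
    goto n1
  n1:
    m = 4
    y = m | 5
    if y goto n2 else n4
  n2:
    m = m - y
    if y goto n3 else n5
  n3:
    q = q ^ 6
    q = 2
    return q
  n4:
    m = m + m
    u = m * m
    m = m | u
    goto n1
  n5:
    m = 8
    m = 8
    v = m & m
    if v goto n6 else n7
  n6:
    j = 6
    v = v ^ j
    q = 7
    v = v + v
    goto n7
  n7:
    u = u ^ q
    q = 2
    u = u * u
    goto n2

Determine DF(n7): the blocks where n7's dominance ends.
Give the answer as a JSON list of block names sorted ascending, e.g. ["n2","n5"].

idom tree: n1←n0 n2←n1 n3←n2 n4←n1 n5←n2 n6←n5 n7←n5
Dom∩ at merges:
  n1: preds {n0,n4}: {n0} ∩ {n0,n1,n4} = {n0}; idom=n0
  n2: preds {n1,n7}: {n0,n1} ∩ {n0,n1,n2,n5,n7} = {n0,n1}; idom=n1
  n7: preds {n5,n6}: {n0,n1,n2,n5} ∩ {n0,n1,n2,n5,n6} = {n0,n1,n2,n5}; idom=n5

DF walk-up:
  join n1 pred n0: · stop@n0
  join n1 pred n4: n4→n1 stop@n0
  join n2 pred n1: · stop@n1
  join n2 pred n7: n7→n5→n2 stop@n1
  join n7 pred n5: · stop@n5
  join n7 pred n6: n6 stop@n5
  DF(n0)=∅
  DF(n1)={n1}
  DF(n2)={n2}
  DF(n3)=∅
  DF(n4)={n1}
  DF(n5)={n2}
  DF(n6)={n7}
  DF(n7)={n2}

DF(n7) = ["n2"]

Answer: ["n2"]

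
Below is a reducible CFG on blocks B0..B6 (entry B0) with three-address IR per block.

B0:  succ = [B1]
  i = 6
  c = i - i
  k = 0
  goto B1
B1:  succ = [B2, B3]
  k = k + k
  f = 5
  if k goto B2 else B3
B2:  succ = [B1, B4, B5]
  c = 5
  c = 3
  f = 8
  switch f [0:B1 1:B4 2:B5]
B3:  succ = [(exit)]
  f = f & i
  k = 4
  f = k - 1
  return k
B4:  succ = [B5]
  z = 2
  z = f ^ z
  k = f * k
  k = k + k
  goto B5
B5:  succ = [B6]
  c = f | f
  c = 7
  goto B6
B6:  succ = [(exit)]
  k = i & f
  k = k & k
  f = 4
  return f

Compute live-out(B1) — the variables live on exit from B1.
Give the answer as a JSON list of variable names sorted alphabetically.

def/use:
  B0: {c,i,k} / ∅
  B1: {f,k} / {k}
  B2: {c,f} / ∅
  B3: {f,k} / {f,i}
  B4: {k,z} / {f,k}
  B5: {c} / {f}
  B6: {f,k} / {f,i}

Backward fixpoint:
  B0 li=∅ lo={i,k}
  B1 li={i,k} lo={f,i,k}
  B2 li={i,k} lo={f,i,k}
  B3 li={f,i} lo=∅
  B4 li={f,i,k} lo={f,i}
  B5 li={f,i} lo={f,i}
  B6 li={f,i} lo=∅

live-out(B1) = ["f", "i", "k"]

Answer: ["f", "i", "k"]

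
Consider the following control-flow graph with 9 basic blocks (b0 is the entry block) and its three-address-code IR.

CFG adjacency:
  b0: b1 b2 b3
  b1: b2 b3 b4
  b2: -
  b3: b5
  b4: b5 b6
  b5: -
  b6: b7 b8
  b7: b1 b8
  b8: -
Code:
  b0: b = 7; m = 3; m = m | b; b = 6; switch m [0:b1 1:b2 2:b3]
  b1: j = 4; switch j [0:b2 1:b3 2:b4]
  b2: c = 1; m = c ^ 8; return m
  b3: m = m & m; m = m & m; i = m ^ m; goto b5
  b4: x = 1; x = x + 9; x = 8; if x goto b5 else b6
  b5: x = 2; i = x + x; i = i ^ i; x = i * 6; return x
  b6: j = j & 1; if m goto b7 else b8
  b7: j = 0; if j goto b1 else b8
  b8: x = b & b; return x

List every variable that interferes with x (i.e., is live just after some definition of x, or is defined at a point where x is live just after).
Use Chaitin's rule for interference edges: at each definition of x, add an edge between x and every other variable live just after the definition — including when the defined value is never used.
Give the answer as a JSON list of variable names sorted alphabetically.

Block summaries:
  b0 def {b,m} use ∅
  b1 def {j} use ∅
  b2 def {c,m} use ∅
  b3 def {i,m} use {m}
  b4 def {x} use ∅
  b5 def {i,x} use ∅
  b6 def {j} use {j,m}
  b7 def {j} use ∅
  b8 def {x} use {b}

Live sets:
  b0: in=∅ out={b,m}
  b1: in={b,m} out={b,j,m}
  b2: in=∅ out=∅
  b3: in={m} out=∅
  b4: in={b,j,m} out={b,j,m}
  b5: in=∅ out=∅
  b6: in={b,j,m} out={b,m}
  b7: in={b,m} out={b,m}
  b8: in={b} out=∅

Interfere edges:
  b — {j,m,x}
  c — ∅
  i — ∅
  j — {b,m,x}
  m — {b,j,x}
  x — {b,j,m}

N(x) = ["b", "j", "m"]

Answer: ["b", "j", "m"]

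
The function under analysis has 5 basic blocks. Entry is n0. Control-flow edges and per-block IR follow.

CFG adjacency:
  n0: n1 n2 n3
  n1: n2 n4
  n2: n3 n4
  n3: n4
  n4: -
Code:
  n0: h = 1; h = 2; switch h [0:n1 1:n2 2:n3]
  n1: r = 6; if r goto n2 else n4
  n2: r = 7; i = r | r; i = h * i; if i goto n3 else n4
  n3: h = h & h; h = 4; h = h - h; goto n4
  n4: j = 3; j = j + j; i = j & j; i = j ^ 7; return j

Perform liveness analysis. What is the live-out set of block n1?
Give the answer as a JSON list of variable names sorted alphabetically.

Block summaries:
  n0: {h} / ∅
  n1: {r} / ∅
  n2: {i,r} / {h}
  n3: {h} / {h}
  n4: {i,j} / ∅

Live sets:
  n0 li=∅ lo={h}
  n1 li={h} lo={h}
  n2 li={h} lo={h}
  n3 li={h} lo=∅
  n4 li=∅ lo=∅

live-out(n1) = ["h"]

Answer: ["h"]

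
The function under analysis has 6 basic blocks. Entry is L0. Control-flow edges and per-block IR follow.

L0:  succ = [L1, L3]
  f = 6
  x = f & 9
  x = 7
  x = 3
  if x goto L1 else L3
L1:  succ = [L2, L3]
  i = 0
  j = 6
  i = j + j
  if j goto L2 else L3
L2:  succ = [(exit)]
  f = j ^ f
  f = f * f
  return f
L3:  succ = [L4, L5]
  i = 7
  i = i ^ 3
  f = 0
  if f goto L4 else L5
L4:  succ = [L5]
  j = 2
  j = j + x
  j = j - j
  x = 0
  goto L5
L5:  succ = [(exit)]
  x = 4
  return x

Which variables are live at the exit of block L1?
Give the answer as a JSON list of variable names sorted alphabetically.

Per-block:
  L0: {f,x} / ∅
  L1: {i,j} / ∅
  L2: {f} / {f,j}
  L3: {f,i} / ∅
  L4: {j,x} / {x}
  L5: {x} / ∅

Backward fixpoint:
  L0 li=∅ lo={f,x}
  L1 li={f,x} lo={f,j,x}
  L2 li={f,j} lo=∅
  L3 li={x} lo={x}
  L4 li={x} lo=∅
  L5 li=∅ lo=∅

live-out(L1) = ["f", "j", "x"]

Answer: ["f", "j", "x"]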